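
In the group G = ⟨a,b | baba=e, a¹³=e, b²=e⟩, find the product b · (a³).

Compute b · (a³) by multiplying left to right and reducing via the relations at each step:
  b · a³ = a¹⁰b

Answer: a¹⁰b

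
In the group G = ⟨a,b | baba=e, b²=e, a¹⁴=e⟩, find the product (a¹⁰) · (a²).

Compute (a¹⁰) · (a²) by multiplying left to right and reducing via the relations at each step:
  (a¹⁰) · a² = a¹²

Answer: a¹²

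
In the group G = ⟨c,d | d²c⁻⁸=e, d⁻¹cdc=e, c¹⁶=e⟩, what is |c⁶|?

Compute successive powers until reaching e:
  (c⁶)¹ = c⁶, (c⁶)² = c¹², (c⁶)³ = c², (c⁶)⁴ = c⁸, (c⁶)⁵ = c¹⁴, (c⁶)⁶ = c⁴, (c⁶)⁷ = c¹⁰, (c⁶)⁸ = e.
The smallest positive k with (c⁶)ᵏ = e is 8.

Answer: 8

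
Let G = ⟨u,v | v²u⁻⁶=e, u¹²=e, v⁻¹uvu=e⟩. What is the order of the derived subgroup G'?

G' = [G, G] is generated by all commutators. The generator-pair commutators are: [u, v] = u².
The subgroup they normally generate is {e, u², u⁴, u⁶, u⁸, u¹⁰}, of order 6.
Check: |G/G'| = 24/6 = 4 is the order of the abelianisation.

Answer: 6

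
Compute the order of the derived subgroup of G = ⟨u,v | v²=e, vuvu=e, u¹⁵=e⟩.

G' = [G, G] is generated by all commutators. The generator-pair commutators are: [u, v] = u².
The subgroup they normally generate is {e, u, u², u³, u⁴, u⁵, u⁶, u⁷, u⁸, u⁹, u¹⁰, u¹¹, u¹², u¹³, u¹⁴}, of order 15.
Check: |G/G'| = 30/15 = 2 is the order of the abelianisation.

Answer: 15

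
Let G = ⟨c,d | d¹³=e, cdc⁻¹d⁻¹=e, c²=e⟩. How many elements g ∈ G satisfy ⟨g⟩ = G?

G is cyclic of order 26. An element generates G iff its order is 26, and a cyclic group of order 26 has exactly φ(26) = 12 such elements.

Answer: 12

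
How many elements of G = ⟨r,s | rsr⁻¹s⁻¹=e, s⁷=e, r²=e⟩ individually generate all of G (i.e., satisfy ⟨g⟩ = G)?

G is cyclic of order 14. An element generates G iff its order is 14, and a cyclic group of order 14 has exactly φ(14) = 6 such elements.

Answer: 6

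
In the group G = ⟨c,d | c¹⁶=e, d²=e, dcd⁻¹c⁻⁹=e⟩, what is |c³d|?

Compute successive powers until reaching e:
  (c³d)¹ = c³d, (c³d)² = c¹⁴, (c³d)³ = cd, (c³d)⁴ = c¹², (c³d)⁵ = c¹⁵d, (c³d)⁶ = c¹⁰, (c³d)⁷ = c¹³d, (c³d)⁸ = c⁸, (c³d)⁹ = c¹¹d, (c³d)¹⁰ = c⁶, (c³d)¹¹ = c⁹d, (c³d)¹² = c⁴, (c³d)¹³ = c⁷d, (c³d)¹⁴ = c², (c³d)¹⁵ = c⁵d, (c³d)¹⁶ = e.
The smallest positive k with (c³d)ᵏ = e is 16.

Answer: 16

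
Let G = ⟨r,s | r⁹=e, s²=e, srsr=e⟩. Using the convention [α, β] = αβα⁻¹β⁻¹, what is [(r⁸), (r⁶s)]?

[(r⁸), (r⁶s)] = (r⁸)·(r⁶s)·(r⁸)⁻¹·(r⁶s)⁻¹.
  (r⁸) · (r⁶s) = r⁵s
  (r⁵s) · r = r⁴s
  (r⁴s) · (r⁶s) = r⁷

Answer: r⁷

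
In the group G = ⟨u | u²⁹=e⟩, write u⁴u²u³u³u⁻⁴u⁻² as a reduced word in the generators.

Multiply left to right, reducing at each step:
  (u⁴) · u² = u⁶
  (u⁶) · u³ = u⁹
  (u⁹) · u³ = u¹²
  (u¹²) · u⁻⁴ = u⁸
  (u⁸) · u⁻² = u⁶

Answer: u⁶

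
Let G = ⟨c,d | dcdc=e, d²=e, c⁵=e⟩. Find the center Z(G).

An element z ∈ Z(G) iff z commutes with every generator.
For example e is central: e·c = c = c·e; e·d = d = d·e.
Whereas c ∉ Z(G) since c·d = cd ≠ c⁴d = d·c.
Checking each of the 10 elements this way gives Z(G) = {e}, of order 1.

Answer: {e}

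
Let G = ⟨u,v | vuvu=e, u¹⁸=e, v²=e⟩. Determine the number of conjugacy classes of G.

The conjugacy classes (representative and size) are:
  [e] (size 1), [u] (size 2), [u²] (size 2), [u³] (size 2), [u¹⁴] (size 2), [u⁵] (size 2), [u¹²] (size 2), [u⁷] (size 2), [u¹⁰] (size 2), [u⁹] (size 1), [u¹⁰v] (size 9), [uv] (size 9).
Class equation: 1 + 2 + 2 + 2 + 2 + 2 + 2 + 2 + 2 + 1 + 9 + 9 = 36 = |G|. So G has 12 conjugacy classes.

Answer: 12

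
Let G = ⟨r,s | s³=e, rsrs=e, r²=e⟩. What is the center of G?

An element z ∈ Z(G) iff z commutes with every generator.
For example e is central: e·r = r = r·e; e·s = s = s·e.
Whereas r ∉ Z(G) since r·s = rs ≠ rs² = s·r.
Checking each of the 6 elements this way gives Z(G) = {e}, of order 1.

Answer: {e}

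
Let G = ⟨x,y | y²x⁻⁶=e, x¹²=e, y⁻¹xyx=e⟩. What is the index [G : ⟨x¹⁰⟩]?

First find ord(x¹⁰) by computing successive powers:
  (x¹⁰)¹ = x¹⁰, (x¹⁰)² = x⁸, (x¹⁰)³ = x⁶, (x¹⁰)⁴ = x⁴, (x¹⁰)⁵ = x², (x¹⁰)⁶ = e.
So |⟨x¹⁰⟩| = ord(x¹⁰) = 6. With |G| = 24, by Lagrange [G : ⟨x¹⁰⟩] = 24/6 = 4.

Answer: 4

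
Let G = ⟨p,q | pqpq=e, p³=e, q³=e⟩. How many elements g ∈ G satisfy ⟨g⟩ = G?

⟨g⟩ = G would require ord(g) = |G| = 12, but the maximum element order in G is 3 < 12. So G is not cyclic and no single element generates it: the count is 0.

Answer: 0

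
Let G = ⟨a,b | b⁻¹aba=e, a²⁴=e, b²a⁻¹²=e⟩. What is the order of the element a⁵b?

Compute successive powers until reaching e:
  (a⁵b)¹ = a⁵b, (a⁵b)² = a¹², (a⁵b)³ = a⁵b⁻¹, (a⁵b)⁴ = e.
The smallest positive k with (a⁵b)ᵏ = e is 4.

Answer: 4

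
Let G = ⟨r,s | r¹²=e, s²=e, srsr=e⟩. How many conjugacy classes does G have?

The conjugacy classes (representative and size) are:
  [e] (size 1), [r¹¹] (size 2), [r²] (size 2), [r⁹] (size 2), [r⁴] (size 2), [r⁵] (size 2), [r⁶] (size 1), [s] (size 6), [rs] (size 6).
Class equation: 1 + 2 + 2 + 2 + 2 + 2 + 1 + 6 + 6 = 24 = |G|. So G has 9 conjugacy classes.

Answer: 9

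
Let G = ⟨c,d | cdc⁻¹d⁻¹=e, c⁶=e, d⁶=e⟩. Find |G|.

Enumerate words in the generators, reducing via the relations: the distinct elements are
  {c, d, e, cd, c², c³, c⁴, c⁵, d², d³, d⁴, d⁵, cd², cd³, cd⁴, cd⁵, c²d, c³d, c⁴d, c⁵d, c²d², c²d³, c²d⁴, c²d⁵, c³d², c³d³, c³d⁴, c³d⁵, c⁴d², c⁴d³, c⁴d⁴, c⁴d⁵, c⁵d², c⁵d³, c⁵d⁴, c⁵d⁵}.
No further products give new elements, so |G| = 36.

Answer: 36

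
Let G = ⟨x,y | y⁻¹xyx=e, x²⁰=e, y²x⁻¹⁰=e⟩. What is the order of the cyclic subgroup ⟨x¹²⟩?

|⟨x¹²⟩| equals the order of x¹². Compute successive powers until reaching e:
  (x¹²)¹ = x¹², (x¹²)² = x⁴, (x¹²)³ = x¹⁶, (x¹²)⁴ = x⁸, (x¹²)⁵ = e.
The smallest positive k with (x¹²)ᵏ = e is 5, so |⟨x¹²⟩| = 5.

Answer: 5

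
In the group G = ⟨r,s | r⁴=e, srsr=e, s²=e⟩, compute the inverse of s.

The order of s is 2 (smallest k with sᵏ = e), so s⁻¹ = s¹ = s.
Check: s · s → s · s = e, giving e as required.

Answer: s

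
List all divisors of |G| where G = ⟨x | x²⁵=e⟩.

|G| = 25 = 5². By Lagrange's theorem the order of any subgroup divides 25; the divisors of 25 are 1, 5, 25.

Answer: 1, 5, 25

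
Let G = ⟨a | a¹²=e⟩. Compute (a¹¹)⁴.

Compute successive powers of (a¹¹), reducing at each step:
  (a¹¹)²: (a¹¹) · a¹¹ = a¹⁰
  (a¹¹)³: (a¹⁰) · a¹¹ = a⁹
  (a¹¹)⁴: (a⁹) · a¹¹ = a⁸

Answer: a⁸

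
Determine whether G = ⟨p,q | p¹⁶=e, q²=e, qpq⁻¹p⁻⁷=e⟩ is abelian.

p·q = pq but q·p = p⁷q, so p·q ≠ q·p and G is not abelian.

Answer: No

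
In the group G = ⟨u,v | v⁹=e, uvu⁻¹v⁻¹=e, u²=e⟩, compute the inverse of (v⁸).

The order of (v⁸) is 9 (smallest k with (v⁸)ᵏ = e), so (v⁸)⁻¹ = (v⁸)⁸ = v.
Check: (v⁸) · v → (v⁸) · v = e, giving e as required.

Answer: v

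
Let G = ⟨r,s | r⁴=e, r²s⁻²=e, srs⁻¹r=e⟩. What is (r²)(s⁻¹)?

Compute (r²) · (s⁻¹) by multiplying left to right and reducing via the relations at each step:
  (r²) · s⁻¹ = s

Answer: s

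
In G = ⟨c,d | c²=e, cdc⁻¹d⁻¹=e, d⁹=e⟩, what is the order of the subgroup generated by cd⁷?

|⟨cd⁷⟩| equals the order of cd⁷. Compute successive powers until reaching e:
  (cd⁷)¹ = cd⁷, (cd⁷)² = d⁵, (cd⁷)³ = cd³, (cd⁷)⁴ = d, (cd⁷)⁵ = cd⁸, (cd⁷)⁶ = d⁶, (cd⁷)⁷ = cd⁴, (cd⁷)⁸ = d², (cd⁷)⁹ = c, (cd⁷)¹⁰ = d⁷, (cd⁷)¹¹ = cd⁵, (cd⁷)¹² = d³, (cd⁷)¹³ = cd, (cd⁷)¹⁴ = d⁸, (cd⁷)¹⁵ = cd⁶, (cd⁷)¹⁶ = d⁴, (cd⁷)¹⁷ = cd², (cd⁷)¹⁸ = e.
The smallest positive k with (cd⁷)ᵏ = e is 18, so |⟨cd⁷⟩| = 18.

Answer: 18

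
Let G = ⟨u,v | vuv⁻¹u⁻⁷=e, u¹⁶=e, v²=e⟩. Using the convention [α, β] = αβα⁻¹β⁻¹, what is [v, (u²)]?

[v, (u²)] = v·(u²)·v⁻¹·(u²)⁻¹.
  v · (u²) = u¹⁴v
  (u¹⁴v) · v = u¹⁴
  (u¹⁴) · (u¹⁴) = u¹²

Answer: u¹²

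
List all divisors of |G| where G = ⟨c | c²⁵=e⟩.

|G| = 25 = 5². By Lagrange's theorem the order of any subgroup divides 25; the divisors of 25 are 1, 5, 25.

Answer: 1, 5, 25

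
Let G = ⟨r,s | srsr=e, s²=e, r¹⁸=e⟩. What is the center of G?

An element z ∈ Z(G) iff z commutes with every generator.
For example r⁹ is central: (r⁹)·r = r¹⁰ = r·(r⁹); (r⁹)·s = r⁹s = s·(r⁹).
Whereas r ∉ Z(G) since r·s = rs ≠ r¹⁷s = s·r.
Checking each of the 36 elements this way gives Z(G) = {e, r⁹}, of order 2.

Answer: {e, r⁹}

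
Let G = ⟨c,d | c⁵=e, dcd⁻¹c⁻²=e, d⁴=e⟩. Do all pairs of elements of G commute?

c·d = cd but d·c = c²d, so c·d ≠ d·c and G is not abelian.

Answer: No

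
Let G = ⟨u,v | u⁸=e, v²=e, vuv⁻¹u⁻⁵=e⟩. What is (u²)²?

Compute successive powers of (u²), reducing at each step:
  (u²)²: (u²) · u² = u⁴

Answer: u⁴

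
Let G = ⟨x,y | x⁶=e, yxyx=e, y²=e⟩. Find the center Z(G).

An element z ∈ Z(G) iff z commutes with every generator.
For example x³ is central: (x³)·x = x⁴ = x·(x³); (x³)·y = x³y = y·(x³).
Whereas x ∉ Z(G) since x·y = xy ≠ x⁵y = y·x.
Checking each of the 12 elements this way gives Z(G) = {e, x³}, of order 2.

Answer: {e, x³}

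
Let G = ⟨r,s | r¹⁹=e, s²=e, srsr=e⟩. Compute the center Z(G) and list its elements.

An element z ∈ Z(G) iff z commutes with every generator.
For example e is central: e·r = r = r·e; e·s = s = s·e.
Whereas r ∉ Z(G) since r·s = rs ≠ r¹⁸s = s·r.
Checking each of the 38 elements this way gives Z(G) = {e}, of order 1.

Answer: {e}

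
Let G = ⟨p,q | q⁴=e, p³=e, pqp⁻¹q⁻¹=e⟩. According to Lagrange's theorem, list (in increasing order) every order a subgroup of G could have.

|G| = 12 = 2² · 3. By Lagrange's theorem the order of any subgroup divides 12; the divisors of 12 are 1, 2, 3, 4, 6, 12.

Answer: 1, 2, 3, 4, 6, 12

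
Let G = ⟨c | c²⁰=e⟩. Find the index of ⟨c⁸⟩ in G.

First find ord(c⁸) by computing successive powers:
  (c⁸)¹ = c⁸, (c⁸)² = c¹⁶, (c⁸)³ = c⁴, (c⁸)⁴ = c¹², (c⁸)⁵ = e.
So |⟨c⁸⟩| = ord(c⁸) = 5. With |G| = 20, by Lagrange [G : ⟨c⁸⟩] = 20/5 = 4.

Answer: 4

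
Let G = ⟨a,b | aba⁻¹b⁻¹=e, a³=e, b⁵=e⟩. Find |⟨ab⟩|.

|⟨ab⟩| equals the order of ab. Compute successive powers until reaching e:
  (ab)¹ = ab, (ab)² = a²b², (ab)³ = b³, (ab)⁴ = ab⁴, (ab)⁵ = a², (ab)⁶ = b, (ab)⁷ = ab², (ab)⁸ = a²b³, (ab)⁹ = b⁴, (ab)¹⁰ = a, (ab)¹¹ = a²b, (ab)¹² = b², (ab)¹³ = ab³, (ab)¹⁴ = a²b⁴, (ab)¹⁵ = e.
The smallest positive k with (ab)ᵏ = e is 15, so |⟨ab⟩| = 15.

Answer: 15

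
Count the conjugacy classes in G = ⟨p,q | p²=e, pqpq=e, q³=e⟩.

The conjugacy classes (representative and size) are:
  [e] (size 1), [pq²] (size 3), [q²] (size 2).
Class equation: 1 + 3 + 2 = 6 = |G|. So G has 3 conjugacy classes.

Answer: 3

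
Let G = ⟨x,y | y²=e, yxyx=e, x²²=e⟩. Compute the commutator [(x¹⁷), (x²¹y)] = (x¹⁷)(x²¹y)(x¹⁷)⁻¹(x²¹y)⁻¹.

[(x¹⁷), (x²¹y)] = (x¹⁷)·(x²¹y)·(x¹⁷)⁻¹·(x²¹y)⁻¹.
  (x¹⁷) · (x²¹y) = x¹⁶y
  (x¹⁶y) · (x⁵) = x¹¹y
  (x¹¹y) · (x²¹y) = x¹²

Answer: x¹²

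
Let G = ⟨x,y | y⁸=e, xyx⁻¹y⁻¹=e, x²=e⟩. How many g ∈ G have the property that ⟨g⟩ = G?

⟨g⟩ = G would require ord(g) = |G| = 16, but the maximum element order in G is 8 < 16. So G is not cyclic and no single element generates it: the count is 0.

Answer: 0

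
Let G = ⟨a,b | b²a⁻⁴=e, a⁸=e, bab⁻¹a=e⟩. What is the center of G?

An element z ∈ Z(G) iff z commutes with every generator.
For example a⁴ is central: (a⁴)·a = a⁵ = a·(a⁴); (a⁴)·b = b⁻¹ = b·(a⁴).
Whereas a ∉ Z(G) since a·b = ab ≠ a³b⁻¹ = b·a.
Checking each of the 16 elements this way gives Z(G) = {e, a⁴}, of order 2.

Answer: {e, a⁴}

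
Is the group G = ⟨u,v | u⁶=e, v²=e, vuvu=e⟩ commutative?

u·v = uv but v·u = u⁵v, so u·v ≠ v·u and G is not abelian.

Answer: No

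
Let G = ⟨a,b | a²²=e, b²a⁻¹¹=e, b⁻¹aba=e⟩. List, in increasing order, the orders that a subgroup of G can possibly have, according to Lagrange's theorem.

|G| = 44 = 2² · 11. By Lagrange's theorem the order of any subgroup divides 44; the divisors of 44 are 1, 2, 4, 11, 22, 44.

Answer: 1, 2, 4, 11, 22, 44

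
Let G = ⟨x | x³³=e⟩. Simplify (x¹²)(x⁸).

Compute (x¹²) · (x⁸) by multiplying left to right and reducing via the relations at each step:
  (x¹²) · x⁸ = x²⁰

Answer: x²⁰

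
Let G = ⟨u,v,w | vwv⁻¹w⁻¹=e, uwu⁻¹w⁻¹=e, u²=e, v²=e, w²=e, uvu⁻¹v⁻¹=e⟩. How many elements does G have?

Enumerate words in the generators, reducing via the relations: the distinct elements are
  {e, u, v, w, uv, uw, vw, uvw}.
No further products give new elements, so |G| = 8.

Answer: 8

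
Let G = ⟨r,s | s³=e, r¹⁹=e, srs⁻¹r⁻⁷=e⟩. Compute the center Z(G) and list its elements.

An element z ∈ Z(G) iff z commutes with every generator.
For example e is central: e·r = r = r·e; e·s = s = s·e.
Whereas r ∉ Z(G) since r·s = rs ≠ r⁷s = s·r.
Checking each of the 57 elements this way gives Z(G) = {e}, of order 1.

Answer: {e}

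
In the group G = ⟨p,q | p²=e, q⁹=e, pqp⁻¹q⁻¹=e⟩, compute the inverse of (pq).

The order of (pq) is 18 (smallest k with (pq)ᵏ = e), so (pq)⁻¹ = (pq)¹⁷ = pq⁸.
Check: (pq) · (pq⁸) → (pq) · p = q;   q · q⁸ = e, giving e as required.

Answer: pq⁸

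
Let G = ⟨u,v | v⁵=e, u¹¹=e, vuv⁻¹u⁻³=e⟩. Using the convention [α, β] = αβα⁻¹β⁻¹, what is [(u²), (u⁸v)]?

[(u²), (u⁸v)] = (u²)·(u⁸v)·(u²)⁻¹·(u⁸v)⁻¹.
  (u²) · (u⁸v) = u¹⁰v
  (u¹⁰v) · (u⁹) = u⁴v
  (u⁴v) · (uv⁴) = u⁷

Answer: u⁷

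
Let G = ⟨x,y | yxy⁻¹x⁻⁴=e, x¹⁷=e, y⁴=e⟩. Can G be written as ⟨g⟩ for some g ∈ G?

Every cyclic group is abelian. But x·y = xy while y·x = x⁴y, so x·y ≠ y·x and G is not abelian. Hence G is not cyclic.

Answer: No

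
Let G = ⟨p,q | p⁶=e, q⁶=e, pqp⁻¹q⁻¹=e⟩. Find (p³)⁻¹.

The order of (p³) is 2 (smallest k with (p³)ᵏ = e), so (p³)⁻¹ = (p³)¹ = p³.
Check: (p³) · (p³) → (p³) · p³ = e, giving e as required.

Answer: p³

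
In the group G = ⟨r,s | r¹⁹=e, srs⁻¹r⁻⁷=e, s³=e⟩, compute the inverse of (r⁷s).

The order of (r⁷s) is 3 (smallest k with (r⁷s)ᵏ = e), so (r⁷s)⁻¹ = (r⁷s)² = r¹⁸s².
Check: (r⁷s) · (r¹⁸s²) → (r⁷s) · r¹⁸ = s;   s · s² = e, giving e as required.

Answer: r¹⁸s²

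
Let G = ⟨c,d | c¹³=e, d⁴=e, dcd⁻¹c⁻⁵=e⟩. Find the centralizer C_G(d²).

⟨d²⟩ ⊆ C_G(d²) since powers of d² commute with d²; so |C_G(d²)| ≥ |⟨d²⟩| = 2.
By orbit–stabilizer, |C_G(d²)| = |G| / |conj. class of d²| = 52 / 13 = 4.
The 4 elements commuting with d² are {e, d, d², d³}.

Answer: {e, d, d², d³}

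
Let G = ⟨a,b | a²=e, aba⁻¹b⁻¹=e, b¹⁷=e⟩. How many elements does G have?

Enumerate words in the generators, reducing via the relations: the distinct elements are
  {a, b, e, ab, b², b³, b⁴, b⁵, b⁶, b⁷, b⁸, b⁹, ab², ab³, ab⁴, ab⁵, ab⁶, ab⁷, ab⁸, ab⁹, b¹², b¹³, b¹¹, b¹⁰, b¹⁴, b¹⁵, b¹⁶, ab¹², ab¹³, ab¹¹, ab¹⁰, ab¹⁴, ab¹⁵, ab¹⁶}.
No further products give new elements, so |G| = 34.

Answer: 34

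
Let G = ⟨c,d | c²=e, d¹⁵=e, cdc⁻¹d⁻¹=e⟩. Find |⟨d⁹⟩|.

|⟨d⁹⟩| equals the order of d⁹. Compute successive powers until reaching e:
  (d⁹)¹ = d⁹, (d⁹)² = d³, (d⁹)³ = d¹², (d⁹)⁴ = d⁶, (d⁹)⁵ = e.
The smallest positive k with (d⁹)ᵏ = e is 5, so |⟨d⁹⟩| = 5.

Answer: 5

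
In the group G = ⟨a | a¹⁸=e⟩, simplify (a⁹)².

Compute successive powers of (a⁹), reducing at each step:
  (a⁹)²: (a⁹) · a⁹ = e

Answer: e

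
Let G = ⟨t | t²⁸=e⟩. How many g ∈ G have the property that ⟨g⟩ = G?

G is cyclic of order 28. An element generates G iff its order is 28, and a cyclic group of order 28 has exactly φ(28) = 12 such elements.

Answer: 12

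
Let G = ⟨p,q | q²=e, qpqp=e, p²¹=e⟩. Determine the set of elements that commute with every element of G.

An element z ∈ Z(G) iff z commutes with every generator.
For example e is central: e·p = p = p·e; e·q = q = q·e.
Whereas p ∉ Z(G) since p·q = pq ≠ p²⁰q = q·p.
Checking each of the 42 elements this way gives Z(G) = {e}, of order 1.

Answer: {e}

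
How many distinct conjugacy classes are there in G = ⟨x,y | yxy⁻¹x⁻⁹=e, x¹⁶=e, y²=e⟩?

The conjugacy classes (representative and size) are:
  [e] (size 1), [x⁹] (size 2), [x²] (size 1), [x³] (size 2), [x⁴] (size 1), [x¹³] (size 2), [x⁶] (size 1), [x¹⁵] (size 2), [x⁸] (size 1), [x¹⁰] (size 1), [x¹²] (size 1), [x¹⁴] (size 1), [y] (size 2), [xy] (size 2), [x²y] (size 2), [x¹¹y] (size 2), [x⁴y] (size 2), [x¹³y] (size 2), [x¹⁴y] (size 2), [x¹⁵y] (size 2).
Class equation: 1 + 2 + 1 + 2 + 1 + 2 + 1 + 2 + 1 + 1 + 1 + 1 + 2 + 2 + 2 + 2 + 2 + 2 + 2 + 2 = 32 = |G|. So G has 20 conjugacy classes.

Answer: 20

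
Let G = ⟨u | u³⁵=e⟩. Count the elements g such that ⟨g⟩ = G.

G is cyclic of order 35. An element generates G iff its order is 35, and a cyclic group of order 35 has exactly φ(35) = 24 such elements.

Answer: 24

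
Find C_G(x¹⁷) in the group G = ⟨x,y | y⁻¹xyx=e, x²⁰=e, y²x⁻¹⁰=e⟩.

⟨x¹⁷⟩ ⊆ C_G(x¹⁷) since powers of x¹⁷ commute with x¹⁷; so |C_G(x¹⁷)| ≥ |⟨x¹⁷⟩| = 20.
By orbit–stabilizer, |C_G(x¹⁷)| = |G| / |conj. class of x¹⁷| = 40 / 2 = 20.
The 20 elements commuting with x¹⁷ are {e, x, x², x³, x⁴, x⁵, x⁶, x⁷, x⁸, x⁹, x¹⁰, x¹¹, x¹², x¹³, x¹⁴, x¹⁵, x¹⁶, x¹⁷, x¹⁸, x¹⁹}.

Answer: {e, x, x², x³, x⁴, x⁵, x⁶, x⁷, x⁸, x⁹, x¹⁰, x¹¹, x¹², x¹³, x¹⁴, x¹⁵, x¹⁶, x¹⁷, x¹⁸, x¹⁹}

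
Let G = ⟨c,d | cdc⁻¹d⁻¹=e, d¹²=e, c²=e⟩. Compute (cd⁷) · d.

Compute (cd⁷) · d by multiplying left to right and reducing via the relations at each step:
  (cd⁷) · d = cd⁸

Answer: cd⁸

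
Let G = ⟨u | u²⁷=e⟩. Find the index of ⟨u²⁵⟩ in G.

First find ord(u²⁵) by computing successive powers:
  (u²⁵)¹ = u²⁵, (u²⁵)² = u²³, (u²⁵)³ = u²¹, (u²⁵)⁴ = u¹⁹, (u²⁵)⁵ = u¹⁷, (u²⁵)⁶ = u¹⁵, (u²⁵)⁷ = u¹³, (u²⁵)⁸ = u¹¹, (u²⁵)⁹ = u⁹, (u²⁵)¹⁰ = u⁷, (u²⁵)¹¹ = u⁵, (u²⁵)¹² = u³, (u²⁵)¹³ = u, (u²⁵)¹⁴ = u²⁶, (u²⁵)¹⁵ = u²⁴, (u²⁵)¹⁶ = u²², (u²⁵)¹⁷ = u²⁰, (u²⁵)¹⁸ = u¹⁸, (u²⁵)¹⁹ = u¹⁶, (u²⁵)²⁰ = u¹⁴, (u²⁵)²¹ = u¹², (u²⁵)²² = u¹⁰, (u²⁵)²³ = u⁸, (u²⁵)²⁴ = u⁶, (u²⁵)²⁵ = u⁴, (u²⁵)²⁶ = u², (u²⁵)²⁷ = e.
So |⟨u²⁵⟩| = ord(u²⁵) = 27. With |G| = 27, by Lagrange [G : ⟨u²⁵⟩] = 27/27 = 1.

Answer: 1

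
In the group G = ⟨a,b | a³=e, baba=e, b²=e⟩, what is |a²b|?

Compute successive powers until reaching e:
  (a²b)¹ = a²b, (a²b)² = e.
The smallest positive k with (a²b)ᵏ = e is 2.

Answer: 2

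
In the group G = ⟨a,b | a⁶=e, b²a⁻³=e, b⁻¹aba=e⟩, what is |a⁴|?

Compute successive powers until reaching e:
  (a⁴)¹ = a⁴, (a⁴)² = a², (a⁴)³ = e.
The smallest positive k with (a⁴)ᵏ = e is 3.

Answer: 3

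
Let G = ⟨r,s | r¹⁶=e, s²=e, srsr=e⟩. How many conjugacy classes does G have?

The conjugacy classes (representative and size) are:
  [e] (size 1), [r¹⁵] (size 2), [r²] (size 2), [r³] (size 2), [r¹²] (size 2), [r⁵] (size 2), [r⁶] (size 2), [r⁷] (size 2), [r⁸] (size 1), [r²s] (size 8), [r¹⁵s] (size 8).
Class equation: 1 + 2 + 2 + 2 + 2 + 2 + 2 + 2 + 1 + 8 + 8 = 32 = |G|. So G has 11 conjugacy classes.

Answer: 11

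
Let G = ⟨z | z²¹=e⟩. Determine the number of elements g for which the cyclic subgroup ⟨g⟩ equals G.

G is cyclic of order 21. An element generates G iff its order is 21, and a cyclic group of order 21 has exactly φ(21) = 12 such elements.

Answer: 12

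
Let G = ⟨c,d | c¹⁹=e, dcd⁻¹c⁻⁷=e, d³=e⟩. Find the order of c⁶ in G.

Compute successive powers until reaching e:
  (c⁶)¹ = c⁶, (c⁶)² = c¹², (c⁶)³ = c¹⁸, (c⁶)⁴ = c⁵, (c⁶)⁵ = c¹¹, (c⁶)⁶ = c¹⁷, (c⁶)⁷ = c⁴, (c⁶)⁸ = c¹⁰, (c⁶)⁹ = c¹⁶, (c⁶)¹⁰ = c³, (c⁶)¹¹ = c⁹, (c⁶)¹² = c¹⁵, (c⁶)¹³ = c², (c⁶)¹⁴ = c⁸, (c⁶)¹⁵ = c¹⁴, (c⁶)¹⁶ = c, (c⁶)¹⁷ = c⁷, (c⁶)¹⁸ = c¹³, (c⁶)¹⁹ = e.
The smallest positive k with (c⁶)ᵏ = e is 19.

Answer: 19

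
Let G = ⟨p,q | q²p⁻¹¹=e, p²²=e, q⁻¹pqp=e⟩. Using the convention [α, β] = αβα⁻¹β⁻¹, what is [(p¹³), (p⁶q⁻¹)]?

[(p¹³), (p⁶q⁻¹)] = (p¹³)·(p⁶q⁻¹)·(p¹³)⁻¹·(p⁶q⁻¹)⁻¹.
  (p¹³) · (p⁶q⁻¹) = p⁸q
  (p⁸q) · (p⁹) = p¹⁰q⁻¹
  (p¹⁰q⁻¹) · (p⁶q) = p⁴

Answer: p⁴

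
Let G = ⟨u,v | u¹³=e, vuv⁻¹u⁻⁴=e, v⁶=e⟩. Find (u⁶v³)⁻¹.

The order of (u⁶v³) is 2 (smallest k with (u⁶v³)ᵏ = e), so (u⁶v³)⁻¹ = (u⁶v³)¹ = u⁶v³.
Check: (u⁶v³) · (u⁶v³) → (u⁶v³) · u⁶ = v³;   (v³) · v³ = e, giving e as required.

Answer: u⁶v³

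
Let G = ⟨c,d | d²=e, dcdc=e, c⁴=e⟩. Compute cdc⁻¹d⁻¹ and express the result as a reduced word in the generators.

[c, d] = c·d·c⁻¹·d⁻¹.
  c · d = cd
  (cd) · (c³) = c²d
  (c²d) · d = c²

Answer: c²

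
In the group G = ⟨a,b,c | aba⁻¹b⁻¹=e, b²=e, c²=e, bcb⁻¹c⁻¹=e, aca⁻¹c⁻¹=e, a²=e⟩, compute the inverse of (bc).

The order of (bc) is 2 (smallest k with (bc)ᵏ = e), so (bc)⁻¹ = (bc)¹ = bc.
Check: (bc) · (bc) → (bc) · b = c;   c · c = e, giving e as required.

Answer: bc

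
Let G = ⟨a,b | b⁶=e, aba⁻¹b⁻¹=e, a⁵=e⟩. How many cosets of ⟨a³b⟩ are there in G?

First find ord(a³b) by computing successive powers:
  (a³b)¹ = a³b, (a³b)² = ab², (a³b)³ = a⁴b³, (a³b)⁴ = a²b⁴, (a³b)⁵ = b⁵, (a³b)⁶ = a³, (a³b)⁷ = ab, (a³b)⁸ = a⁴b², (a³b)⁹ = a²b³, (a³b)¹⁰ = b⁴, (a³b)¹¹ = a³b⁵, (a³b)¹² = a, (a³b)¹³ = a⁴b, (a³b)¹⁴ = a²b², (a³b)¹⁵ = b³, (a³b)¹⁶ = a³b⁴, (a³b)¹⁷ = ab⁵, (a³b)¹⁸ = a⁴, (a³b)¹⁹ = a²b, (a³b)²⁰ = b², (a³b)²¹ = a³b³, (a³b)²² = ab⁴, (a³b)²³ = a⁴b⁵, (a³b)²⁴ = a², (a³b)²⁵ = b, (a³b)²⁶ = a³b², (a³b)²⁷ = ab³, (a³b)²⁸ = a⁴b⁴, (a³b)²⁹ = a²b⁵, (a³b)³⁰ = e.
So |⟨a³b⟩| = ord(a³b) = 30. With |G| = 30, by Lagrange [G : ⟨a³b⟩] = 30/30 = 1.

Answer: 1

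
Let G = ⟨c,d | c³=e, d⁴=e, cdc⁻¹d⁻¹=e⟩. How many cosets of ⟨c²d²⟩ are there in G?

First find ord(c²d²) by computing successive powers:
  (c²d²)¹ = c²d², (c²d²)² = c, (c²d²)³ = d², (c²d²)⁴ = c², (c²d²)⁵ = cd², (c²d²)⁶ = e.
So |⟨c²d²⟩| = ord(c²d²) = 6. With |G| = 12, by Lagrange [G : ⟨c²d²⟩] = 12/6 = 2.

Answer: 2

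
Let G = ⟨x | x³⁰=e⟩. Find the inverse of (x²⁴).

The order of (x²⁴) is 5 (smallest k with (x²⁴)ᵏ = e), so (x²⁴)⁻¹ = (x²⁴)⁴ = x⁶.
Check: (x²⁴) · (x⁶) → (x²⁴) · x⁶ = e, giving e as required.

Answer: x⁶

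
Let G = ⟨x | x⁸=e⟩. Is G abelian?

G has a single generator, so G is cyclic and hence abelian.

Answer: Yes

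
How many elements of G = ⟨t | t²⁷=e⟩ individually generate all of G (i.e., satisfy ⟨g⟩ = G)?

G is cyclic of order 27. An element generates G iff its order is 27, and a cyclic group of order 27 has exactly φ(27) = 18 such elements.

Answer: 18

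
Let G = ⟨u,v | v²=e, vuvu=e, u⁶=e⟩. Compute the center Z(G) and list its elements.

An element z ∈ Z(G) iff z commutes with every generator.
For example u³ is central: (u³)·u = u⁴ = u·(u³); (u³)·v = u³v = v·(u³).
Whereas u ∉ Z(G) since u·v = uv ≠ u⁵v = v·u.
Checking each of the 12 elements this way gives Z(G) = {e, u³}, of order 2.

Answer: {e, u³}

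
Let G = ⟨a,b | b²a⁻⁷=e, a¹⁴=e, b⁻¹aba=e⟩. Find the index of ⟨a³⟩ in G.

First find ord(a³) by computing successive powers:
  (a³)¹ = a³, (a³)² = a⁶, (a³)³ = a⁹, (a³)⁴ = a¹², (a³)⁵ = a, (a³)⁶ = a⁴, (a³)⁷ = a⁷, (a³)⁸ = a¹⁰, (a³)⁹ = a¹³, (a³)¹⁰ = a², (a³)¹¹ = a⁵, (a³)¹² = a⁸, (a³)¹³ = a¹¹, (a³)¹⁴ = e.
So |⟨a³⟩| = ord(a³) = 14. With |G| = 28, by Lagrange [G : ⟨a³⟩] = 28/14 = 2.

Answer: 2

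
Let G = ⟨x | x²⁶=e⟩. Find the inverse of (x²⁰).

The order of (x²⁰) is 13 (smallest k with (x²⁰)ᵏ = e), so (x²⁰)⁻¹ = (x²⁰)¹² = x⁶.
Check: (x²⁰) · (x⁶) → (x²⁰) · x⁶ = e, giving e as required.

Answer: x⁶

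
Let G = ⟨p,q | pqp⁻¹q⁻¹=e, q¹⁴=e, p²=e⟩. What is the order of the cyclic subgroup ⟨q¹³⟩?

|⟨q¹³⟩| equals the order of q¹³. Compute successive powers until reaching e:
  (q¹³)¹ = q¹³, (q¹³)² = q¹², (q¹³)³ = q¹¹, (q¹³)⁴ = q¹⁰, (q¹³)⁵ = q⁹, (q¹³)⁶ = q⁸, (q¹³)⁷ = q⁷, (q¹³)⁸ = q⁶, (q¹³)⁹ = q⁵, (q¹³)¹⁰ = q⁴, (q¹³)¹¹ = q³, (q¹³)¹² = q², (q¹³)¹³ = q, (q¹³)¹⁴ = e.
The smallest positive k with (q¹³)ᵏ = e is 14, so |⟨q¹³⟩| = 14.

Answer: 14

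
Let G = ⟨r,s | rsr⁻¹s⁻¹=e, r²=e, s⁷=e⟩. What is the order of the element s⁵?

Compute successive powers until reaching e:
  (s⁵)¹ = s⁵, (s⁵)² = s³, (s⁵)³ = s, (s⁵)⁴ = s⁶, (s⁵)⁵ = s⁴, (s⁵)⁶ = s², (s⁵)⁷ = e.
The smallest positive k with (s⁵)ᵏ = e is 7.

Answer: 7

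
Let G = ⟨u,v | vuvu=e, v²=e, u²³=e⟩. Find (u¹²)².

Compute successive powers of (u¹²), reducing at each step:
  (u¹²)²: (u¹²) · u¹² = u

Answer: u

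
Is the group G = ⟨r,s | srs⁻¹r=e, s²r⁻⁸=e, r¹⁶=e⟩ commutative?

r·s = rs but s·r = r⁷s⁻¹, so r·s ≠ s·r and G is not abelian.

Answer: No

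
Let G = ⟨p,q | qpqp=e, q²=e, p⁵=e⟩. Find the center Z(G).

An element z ∈ Z(G) iff z commutes with every generator.
For example e is central: e·p = p = p·e; e·q = q = q·e.
Whereas p ∉ Z(G) since p·q = pq ≠ p⁴q = q·p.
Checking each of the 10 elements this way gives Z(G) = {e}, of order 1.

Answer: {e}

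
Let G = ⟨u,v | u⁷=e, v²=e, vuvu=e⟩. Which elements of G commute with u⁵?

⟨u⁵⟩ ⊆ C_G(u⁵) since powers of u⁵ commute with u⁵; so |C_G(u⁵)| ≥ |⟨u⁵⟩| = 7.
By orbit–stabilizer, |C_G(u⁵)| = |G| / |conj. class of u⁵| = 14 / 2 = 7.
The 7 elements commuting with u⁵ are {e, u, u², u³, u⁴, u⁵, u⁶}.

Answer: {e, u, u², u³, u⁴, u⁵, u⁶}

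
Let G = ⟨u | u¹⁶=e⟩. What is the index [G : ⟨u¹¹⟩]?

First find ord(u¹¹) by computing successive powers:
  (u¹¹)¹ = u¹¹, (u¹¹)² = u⁶, (u¹¹)³ = u, (u¹¹)⁴ = u¹², (u¹¹)⁵ = u⁷, (u¹¹)⁶ = u², (u¹¹)⁷ = u¹³, (u¹¹)⁸ = u⁸, (u¹¹)⁹ = u³, (u¹¹)¹⁰ = u¹⁴, (u¹¹)¹¹ = u⁹, (u¹¹)¹² = u⁴, (u¹¹)¹³ = u¹⁵, (u¹¹)¹⁴ = u¹⁰, (u¹¹)¹⁵ = u⁵, (u¹¹)¹⁶ = e.
So |⟨u¹¹⟩| = ord(u¹¹) = 16. With |G| = 16, by Lagrange [G : ⟨u¹¹⟩] = 16/16 = 1.

Answer: 1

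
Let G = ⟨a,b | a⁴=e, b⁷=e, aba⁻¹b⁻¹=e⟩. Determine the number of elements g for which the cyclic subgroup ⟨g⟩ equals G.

G is cyclic of order 28. An element generates G iff its order is 28, and a cyclic group of order 28 has exactly φ(28) = 12 such elements.

Answer: 12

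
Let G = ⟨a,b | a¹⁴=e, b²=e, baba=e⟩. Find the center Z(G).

An element z ∈ Z(G) iff z commutes with every generator.
For example a⁷ is central: (a⁷)·a = a⁸ = a·(a⁷); (a⁷)·b = a⁷b = b·(a⁷).
Whereas a ∉ Z(G) since a·b = ab ≠ a¹³b = b·a.
Checking each of the 28 elements this way gives Z(G) = {e, a⁷}, of order 2.

Answer: {e, a⁷}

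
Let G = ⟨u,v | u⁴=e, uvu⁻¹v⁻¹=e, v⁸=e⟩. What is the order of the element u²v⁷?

Compute successive powers until reaching e:
  (u²v⁷)¹ = u²v⁷, (u²v⁷)² = v⁶, (u²v⁷)³ = u²v⁵, (u²v⁷)⁴ = v⁴, (u²v⁷)⁵ = u²v³, (u²v⁷)⁶ = v², (u²v⁷)⁷ = u²v, (u²v⁷)⁸ = e.
The smallest positive k with (u²v⁷)ᵏ = e is 8.

Answer: 8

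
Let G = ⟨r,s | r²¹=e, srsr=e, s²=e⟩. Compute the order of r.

Compute successive powers until reaching e:
  r¹ = r, r² = r², r³ = r³, r⁴ = r⁴, r⁵ = r⁵, r⁶ = r⁶, r⁷ = r⁷, r⁸ = r⁸, r⁹ = r⁹, r¹⁰ = r¹⁰, r¹¹ = r¹¹, r¹² = r¹², r¹³ = r¹³, r¹⁴ = r¹⁴, r¹⁵ = r¹⁵, r¹⁶ = r¹⁶, r¹⁷ = r¹⁷, r¹⁸ = r¹⁸, r¹⁹ = r¹⁹, r²⁰ = r²⁰, r²¹ = e.
The smallest positive k with rᵏ = e is 21.

Answer: 21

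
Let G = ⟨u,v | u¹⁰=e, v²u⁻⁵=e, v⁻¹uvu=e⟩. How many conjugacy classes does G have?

The conjugacy classes (representative and size) are:
  [e] (size 1), [u] (size 2), [u⁸] (size 2), [u⁷] (size 2), [u⁴] (size 2), [u⁵] (size 1), [u⁴v] (size 5), [u²v⁻¹] (size 5).
Class equation: 1 + 2 + 2 + 2 + 2 + 1 + 5 + 5 = 20 = |G|. So G has 8 conjugacy classes.

Answer: 8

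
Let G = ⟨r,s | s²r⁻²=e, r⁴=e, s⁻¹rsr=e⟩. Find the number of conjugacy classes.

The conjugacy classes (representative and size) are:
  [e] (size 1), [r³] (size 2), [r²] (size 1), [s⁻¹] (size 2), [rs⁻¹] (size 2).
Class equation: 1 + 2 + 1 + 2 + 2 = 8 = |G|. So G has 5 conjugacy classes.

Answer: 5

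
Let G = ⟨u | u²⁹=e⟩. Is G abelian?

G has a single generator, so G is cyclic and hence abelian.

Answer: Yes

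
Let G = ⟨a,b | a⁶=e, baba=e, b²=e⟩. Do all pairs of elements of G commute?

a·b = ab but b·a = a⁵b, so a·b ≠ b·a and G is not abelian.

Answer: No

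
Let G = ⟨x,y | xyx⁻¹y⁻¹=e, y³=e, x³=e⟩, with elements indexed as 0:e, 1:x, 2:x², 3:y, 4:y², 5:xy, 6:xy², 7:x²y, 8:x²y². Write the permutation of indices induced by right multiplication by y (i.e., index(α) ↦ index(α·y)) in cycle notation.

(0 3 4)(1 5 6)(2 7 8)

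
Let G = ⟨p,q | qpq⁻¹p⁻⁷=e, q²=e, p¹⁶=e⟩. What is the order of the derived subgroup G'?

G' = [G, G] is generated by all commutators. The generator-pair commutators are: [p, q] = p¹⁰.
The subgroup they normally generate is {e, p², p⁴, p⁶, p⁸, p¹⁰, p¹², p¹⁴}, of order 8.
Check: |G/G'| = 32/8 = 4 is the order of the abelianisation.

Answer: 8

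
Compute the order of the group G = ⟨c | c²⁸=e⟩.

G is generated by a single element, so G is cyclic. The relator gives c²⁸ = e and no smaller power is forced to be e, so the 28 powers {c, e, c², c³, c⁴, c⁵, c⁶, c⁷, c⁸, c⁹, c²², c²³, c²¹, c²⁰, c²⁴, c²⁵, c²⁶, c²⁷, c¹², c¹³, c¹¹, c¹⁰, c¹⁴, c¹⁵, c¹⁶, c¹⁷, c¹⁸, c¹⁹} are distinct. Hence |G| = 28.

Answer: 28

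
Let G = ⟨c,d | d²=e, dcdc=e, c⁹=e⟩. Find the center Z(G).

An element z ∈ Z(G) iff z commutes with every generator.
For example e is central: e·c = c = c·e; e·d = d = d·e.
Whereas c ∉ Z(G) since c·d = cd ≠ c⁸d = d·c.
Checking each of the 18 elements this way gives Z(G) = {e}, of order 1.

Answer: {e}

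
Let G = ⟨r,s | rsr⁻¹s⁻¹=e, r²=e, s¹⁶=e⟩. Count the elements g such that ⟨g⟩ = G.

⟨g⟩ = G would require ord(g) = |G| = 32, but the maximum element order in G is 16 < 32. So G is not cyclic and no single element generates it: the count is 0.

Answer: 0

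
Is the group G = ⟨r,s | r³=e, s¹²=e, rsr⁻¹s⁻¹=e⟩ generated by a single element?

|G| = 36, but the maximum element order in G is 12 < 36. No single element generates all of G, so G is not cyclic.

Answer: No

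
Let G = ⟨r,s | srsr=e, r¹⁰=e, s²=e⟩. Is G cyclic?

Every cyclic group is abelian. But r·s = rs while s·r = r⁹s, so r·s ≠ s·r and G is not abelian. Hence G is not cyclic.

Answer: No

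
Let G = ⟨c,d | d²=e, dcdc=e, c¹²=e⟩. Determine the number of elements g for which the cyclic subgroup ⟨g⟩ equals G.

⟨g⟩ = G would require ord(g) = |G| = 24, but the maximum element order in G is 12 < 24. So G is not cyclic and no single element generates it: the count is 0.

Answer: 0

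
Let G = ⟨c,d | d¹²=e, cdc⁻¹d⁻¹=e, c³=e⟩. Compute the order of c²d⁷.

Compute successive powers until reaching e:
  (c²d⁷)¹ = c²d⁷, (c²d⁷)² = cd², (c²d⁷)³ = d⁹, (c²d⁷)⁴ = c²d⁴, (c²d⁷)⁵ = cd¹¹, (c²d⁷)⁶ = d⁶, (c²d⁷)⁷ = c²d, (c²d⁷)⁸ = cd⁸, (c²d⁷)⁹ = d³, (c²d⁷)¹⁰ = c²d¹⁰, (c²d⁷)¹¹ = cd⁵, (c²d⁷)¹² = e.
The smallest positive k with (c²d⁷)ᵏ = e is 12.

Answer: 12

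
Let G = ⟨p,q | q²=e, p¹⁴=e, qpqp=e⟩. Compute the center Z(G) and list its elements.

An element z ∈ Z(G) iff z commutes with every generator.
For example p⁷ is central: (p⁷)·p = p⁸ = p·(p⁷); (p⁷)·q = p⁷q = q·(p⁷).
Whereas p ∉ Z(G) since p·q = pq ≠ p¹³q = q·p.
Checking each of the 28 elements this way gives Z(G) = {e, p⁷}, of order 2.

Answer: {e, p⁷}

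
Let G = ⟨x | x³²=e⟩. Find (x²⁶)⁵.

Compute successive powers of (x²⁶), reducing at each step:
  (x²⁶)²: (x²⁶) · x²⁶ = x²⁰
  (x²⁶)³: (x²⁰) · x²⁶ = x¹⁴
  (x²⁶)⁴: (x¹⁴) · x²⁶ = x⁸
  (x²⁶)⁵: (x⁸) · x²⁶ = x²

Answer: x²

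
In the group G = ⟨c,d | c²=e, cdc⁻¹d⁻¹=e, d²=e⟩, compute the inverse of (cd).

The order of (cd) is 2 (smallest k with (cd)ᵏ = e), so (cd)⁻¹ = (cd)¹ = cd.
Check: (cd) · (cd) → (cd) · c = d;   d · d = e, giving e as required.

Answer: cd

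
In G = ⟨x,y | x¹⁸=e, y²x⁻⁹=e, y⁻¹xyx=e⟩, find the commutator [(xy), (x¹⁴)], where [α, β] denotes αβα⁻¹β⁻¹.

[(xy), (x¹⁴)] = (xy)·(x¹⁴)·(xy)⁻¹·(x¹⁴)⁻¹.
  (xy) · (x¹⁴) = x⁵y
  (x⁵y) · (xy⁻¹) = x⁴
  (x⁴) · (x⁴) = x⁸

Answer: x⁸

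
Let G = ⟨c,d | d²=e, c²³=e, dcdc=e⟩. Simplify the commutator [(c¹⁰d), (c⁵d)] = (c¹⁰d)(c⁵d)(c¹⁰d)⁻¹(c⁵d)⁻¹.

[(c¹⁰d), (c⁵d)] = (c¹⁰d)·(c⁵d)·(c¹⁰d)⁻¹·(c⁵d)⁻¹.
  (c¹⁰d) · (c⁵d) = c⁵
  (c⁵) · (c¹⁰d) = c¹⁵d
  (c¹⁵d) · (c⁵d) = c¹⁰

Answer: c¹⁰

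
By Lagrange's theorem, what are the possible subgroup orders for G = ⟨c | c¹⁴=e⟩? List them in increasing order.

|G| = 14 = 2 · 7. By Lagrange's theorem the order of any subgroup divides 14; the divisors of 14 are 1, 2, 7, 14.

Answer: 1, 2, 7, 14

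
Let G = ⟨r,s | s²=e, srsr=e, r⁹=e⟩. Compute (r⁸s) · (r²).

Compute (r⁸s) · (r²) by multiplying left to right and reducing via the relations at each step:
  (r⁸s) · r² = r⁶s

Answer: r⁶s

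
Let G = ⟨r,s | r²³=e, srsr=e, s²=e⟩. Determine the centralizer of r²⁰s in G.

⟨r²⁰s⟩ ⊆ C_G(r²⁰s) since powers of r²⁰s commute with r²⁰s; so |C_G(r²⁰s)| ≥ |⟨r²⁰s⟩| = 2.
By orbit–stabilizer, |C_G(r²⁰s)| = |G| / |conj. class of r²⁰s| = 46 / 23 = 2.
The 2 elements commuting with r²⁰s are {e, r²⁰s}.

Answer: {e, r²⁰s}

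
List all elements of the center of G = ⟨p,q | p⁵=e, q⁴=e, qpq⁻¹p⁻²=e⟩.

An element z ∈ Z(G) iff z commutes with every generator.
For example e is central: e·p = p = p·e; e·q = q = q·e.
Whereas p ∉ Z(G) since p·q = pq ≠ p²q = q·p.
Checking each of the 20 elements this way gives Z(G) = {e}, of order 1.

Answer: {e}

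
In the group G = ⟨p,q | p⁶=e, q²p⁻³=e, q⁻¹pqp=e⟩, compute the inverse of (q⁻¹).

The order of (q⁻¹) is 4 (smallest k with (q⁻¹)ᵏ = e), so (q⁻¹)⁻¹ = (q⁻¹)³ = q.
Check: (q⁻¹) · q → (q⁻¹) · q = e, giving e as required.

Answer: q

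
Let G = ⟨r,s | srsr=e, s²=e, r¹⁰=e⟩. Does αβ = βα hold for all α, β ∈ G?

r·s = rs but s·r = r⁹s, so r·s ≠ s·r and G is not abelian.

Answer: No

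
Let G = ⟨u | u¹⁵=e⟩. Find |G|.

G is generated by a single element, so G is cyclic. The relator gives u¹⁵ = e and no smaller power is forced to be e, so the 15 powers {e, u, u², u³, u⁴, u⁵, u⁶, u⁷, u⁸, u⁹, u¹², u¹³, u¹¹, u¹⁰, u¹⁴} are distinct. Hence |G| = 15.

Answer: 15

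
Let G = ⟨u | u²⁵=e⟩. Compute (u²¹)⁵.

Compute successive powers of (u²¹), reducing at each step:
  (u²¹)²: (u²¹) · u²¹ = u¹⁷
  (u²¹)³: (u¹⁷) · u²¹ = u¹³
  (u²¹)⁴: (u¹³) · u²¹ = u⁹
  (u²¹)⁵: (u⁹) · u²¹ = u⁵

Answer: u⁵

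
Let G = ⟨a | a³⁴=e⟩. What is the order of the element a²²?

Compute successive powers until reaching e:
  (a²²)¹ = a²², (a²²)² = a¹⁰, (a²²)³ = a³², (a²²)⁴ = a²⁰, (a²²)⁵ = a⁸, (a²²)⁶ = a³⁰, (a²²)⁷ = a¹⁸, (a²²)⁸ = a⁶, (a²²)⁹ = a²⁸, (a²²)¹⁰ = a¹⁶, (a²²)¹¹ = a⁴, (a²²)¹² = a²⁶, (a²²)¹³ = a¹⁴, (a²²)¹⁴ = a², (a²²)¹⁵ = a²⁴, (a²²)¹⁶ = a¹², (a²²)¹⁷ = e.
The smallest positive k with (a²²)ᵏ = e is 17.

Answer: 17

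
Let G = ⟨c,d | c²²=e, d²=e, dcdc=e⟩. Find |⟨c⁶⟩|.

|⟨c⁶⟩| equals the order of c⁶. Compute successive powers until reaching e:
  (c⁶)¹ = c⁶, (c⁶)² = c¹², (c⁶)³ = c¹⁸, (c⁶)⁴ = c², (c⁶)⁵ = c⁸, (c⁶)⁶ = c¹⁴, (c⁶)⁷ = c²⁰, (c⁶)⁸ = c⁴, (c⁶)⁹ = c¹⁰, (c⁶)¹⁰ = c¹⁶, (c⁶)¹¹ = e.
The smallest positive k with (c⁶)ᵏ = e is 11, so |⟨c⁶⟩| = 11.

Answer: 11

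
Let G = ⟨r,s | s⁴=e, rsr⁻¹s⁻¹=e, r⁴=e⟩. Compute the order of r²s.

Compute successive powers until reaching e:
  (r²s)¹ = r²s, (r²s)² = s², (r²s)³ = r²s³, (r²s)⁴ = e.
The smallest positive k with (r²s)ᵏ = e is 4.

Answer: 4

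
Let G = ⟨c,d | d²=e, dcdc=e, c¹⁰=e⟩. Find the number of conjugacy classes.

The conjugacy classes (representative and size) are:
  [e] (size 1), [c] (size 2), [c²] (size 2), [c³] (size 2), [c⁴] (size 2), [c⁵] (size 1), [c²d] (size 5), [c³d] (size 5).
Class equation: 1 + 2 + 2 + 2 + 2 + 1 + 5 + 5 = 20 = |G|. So G has 8 conjugacy classes.

Answer: 8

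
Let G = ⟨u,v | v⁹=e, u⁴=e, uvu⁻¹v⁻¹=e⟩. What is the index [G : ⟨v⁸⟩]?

First find ord(v⁸) by computing successive powers:
  (v⁸)¹ = v⁸, (v⁸)² = v⁷, (v⁸)³ = v⁶, (v⁸)⁴ = v⁵, (v⁸)⁵ = v⁴, (v⁸)⁶ = v³, (v⁸)⁷ = v², (v⁸)⁸ = v, (v⁸)⁹ = e.
So |⟨v⁸⟩| = ord(v⁸) = 9. With |G| = 36, by Lagrange [G : ⟨v⁸⟩] = 36/9 = 4.

Answer: 4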